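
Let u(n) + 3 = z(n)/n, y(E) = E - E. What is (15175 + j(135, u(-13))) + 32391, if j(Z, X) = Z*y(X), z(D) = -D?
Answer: 47566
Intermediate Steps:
y(E) = 0
u(n) = -4 (u(n) = -3 + (-n)/n = -3 - 1 = -4)
j(Z, X) = 0 (j(Z, X) = Z*0 = 0)
(15175 + j(135, u(-13))) + 32391 = (15175 + 0) + 32391 = 15175 + 32391 = 47566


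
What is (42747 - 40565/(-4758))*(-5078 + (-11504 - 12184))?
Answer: -47966312573/39 ≈ -1.2299e+9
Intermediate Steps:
(42747 - 40565/(-4758))*(-5078 + (-11504 - 12184)) = (42747 - 40565*(-1/4758))*(-5078 - 23688) = (42747 + 665/78)*(-28766) = (3334931/78)*(-28766) = -47966312573/39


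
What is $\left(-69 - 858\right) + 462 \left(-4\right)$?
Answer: $-2775$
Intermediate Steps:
$\left(-69 - 858\right) + 462 \left(-4\right) = -927 - 1848 = -2775$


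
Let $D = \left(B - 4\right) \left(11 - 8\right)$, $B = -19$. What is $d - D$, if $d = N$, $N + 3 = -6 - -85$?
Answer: $145$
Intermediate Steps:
$D = -69$ ($D = \left(-19 - 4\right) \left(11 - 8\right) = - 23 \left(11 - 8\right) = \left(-23\right) 3 = -69$)
$N = 76$ ($N = -3 - -79 = -3 + \left(-6 + 85\right) = -3 + 79 = 76$)
$d = 76$
$d - D = 76 - -69 = 76 + 69 = 145$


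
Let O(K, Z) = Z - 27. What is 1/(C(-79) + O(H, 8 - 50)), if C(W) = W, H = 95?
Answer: -1/148 ≈ -0.0067568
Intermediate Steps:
O(K, Z) = -27 + Z
1/(C(-79) + O(H, 8 - 50)) = 1/(-79 + (-27 + (8 - 50))) = 1/(-79 + (-27 - 42)) = 1/(-79 - 69) = 1/(-148) = -1/148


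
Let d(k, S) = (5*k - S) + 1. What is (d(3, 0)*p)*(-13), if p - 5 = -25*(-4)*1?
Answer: -21840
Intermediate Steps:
d(k, S) = 1 - S + 5*k (d(k, S) = (-S + 5*k) + 1 = 1 - S + 5*k)
p = 105 (p = 5 - 25*(-4)*1 = 5 - 5*(-20)*1 = 5 + 100*1 = 5 + 100 = 105)
(d(3, 0)*p)*(-13) = ((1 - 1*0 + 5*3)*105)*(-13) = ((1 + 0 + 15)*105)*(-13) = (16*105)*(-13) = 1680*(-13) = -21840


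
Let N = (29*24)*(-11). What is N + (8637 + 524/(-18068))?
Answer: 4431046/4517 ≈ 980.97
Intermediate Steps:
N = -7656 (N = 696*(-11) = -7656)
N + (8637 + 524/(-18068)) = -7656 + (8637 + 524/(-18068)) = -7656 + (8637 + 524*(-1/18068)) = -7656 + (8637 - 131/4517) = -7656 + 39013198/4517 = 4431046/4517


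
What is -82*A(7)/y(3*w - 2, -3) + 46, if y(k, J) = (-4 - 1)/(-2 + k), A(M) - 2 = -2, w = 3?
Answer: 46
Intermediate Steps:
A(M) = 0 (A(M) = 2 - 2 = 0)
y(k, J) = -5/(-2 + k)
-82*A(7)/y(3*w - 2, -3) + 46 = -0/((-5/(-2 + (3*3 - 2)))) + 46 = -0/((-5/(-2 + (9 - 2)))) + 46 = -0/((-5/(-2 + 7))) + 46 = -0/((-5/5)) + 46 = -0/((-5*⅕)) + 46 = -0/(-1) + 46 = -0*(-1) + 46 = -82*0 + 46 = 0 + 46 = 46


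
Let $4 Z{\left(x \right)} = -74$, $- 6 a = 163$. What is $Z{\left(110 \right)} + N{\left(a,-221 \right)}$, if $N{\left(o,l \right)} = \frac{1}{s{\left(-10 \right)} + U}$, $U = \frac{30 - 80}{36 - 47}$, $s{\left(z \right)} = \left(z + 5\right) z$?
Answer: $- \frac{11089}{600} \approx -18.482$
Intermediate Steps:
$a = - \frac{163}{6}$ ($a = \left(- \frac{1}{6}\right) 163 = - \frac{163}{6} \approx -27.167$)
$s{\left(z \right)} = z \left(5 + z\right)$ ($s{\left(z \right)} = \left(5 + z\right) z = z \left(5 + z\right)$)
$U = \frac{50}{11}$ ($U = - \frac{50}{-11} = \left(-50\right) \left(- \frac{1}{11}\right) = \frac{50}{11} \approx 4.5455$)
$Z{\left(x \right)} = - \frac{37}{2}$ ($Z{\left(x \right)} = \frac{1}{4} \left(-74\right) = - \frac{37}{2}$)
$N{\left(o,l \right)} = \frac{11}{600}$ ($N{\left(o,l \right)} = \frac{1}{- 10 \left(5 - 10\right) + \frac{50}{11}} = \frac{1}{\left(-10\right) \left(-5\right) + \frac{50}{11}} = \frac{1}{50 + \frac{50}{11}} = \frac{1}{\frac{600}{11}} = \frac{11}{600}$)
$Z{\left(110 \right)} + N{\left(a,-221 \right)} = - \frac{37}{2} + \frac{11}{600} = - \frac{11089}{600}$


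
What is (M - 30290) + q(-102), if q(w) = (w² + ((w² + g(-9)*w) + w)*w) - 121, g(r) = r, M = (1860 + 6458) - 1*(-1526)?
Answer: -1154603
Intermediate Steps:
M = 9844 (M = 8318 + 1526 = 9844)
q(w) = -121 + w² + w*(w² - 8*w) (q(w) = (w² + ((w² - 9*w) + w)*w) - 121 = (w² + (w² - 8*w)*w) - 121 = (w² + w*(w² - 8*w)) - 121 = -121 + w² + w*(w² - 8*w))
(M - 30290) + q(-102) = (9844 - 30290) + (-121 + (-102)³ - 7*(-102)²) = -20446 + (-121 - 1061208 - 7*10404) = -20446 + (-121 - 1061208 - 72828) = -20446 - 1134157 = -1154603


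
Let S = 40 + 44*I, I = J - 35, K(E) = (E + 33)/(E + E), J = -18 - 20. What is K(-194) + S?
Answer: -1230575/388 ≈ -3171.6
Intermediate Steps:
J = -38
K(E) = (33 + E)/(2*E) (K(E) = (33 + E)/((2*E)) = (33 + E)*(1/(2*E)) = (33 + E)/(2*E))
I = -73 (I = -38 - 35 = -73)
S = -3172 (S = 40 + 44*(-73) = 40 - 3212 = -3172)
K(-194) + S = (1/2)*(33 - 194)/(-194) - 3172 = (1/2)*(-1/194)*(-161) - 3172 = 161/388 - 3172 = -1230575/388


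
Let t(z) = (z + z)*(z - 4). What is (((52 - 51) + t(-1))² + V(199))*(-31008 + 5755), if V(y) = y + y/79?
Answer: -643421187/79 ≈ -8.1446e+6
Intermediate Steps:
V(y) = 80*y/79 (V(y) = y + y*(1/79) = y + y/79 = 80*y/79)
t(z) = 2*z*(-4 + z) (t(z) = (2*z)*(-4 + z) = 2*z*(-4 + z))
(((52 - 51) + t(-1))² + V(199))*(-31008 + 5755) = (((52 - 51) + 2*(-1)*(-4 - 1))² + (80/79)*199)*(-31008 + 5755) = ((1 + 2*(-1)*(-5))² + 15920/79)*(-25253) = ((1 + 10)² + 15920/79)*(-25253) = (11² + 15920/79)*(-25253) = (121 + 15920/79)*(-25253) = (25479/79)*(-25253) = -643421187/79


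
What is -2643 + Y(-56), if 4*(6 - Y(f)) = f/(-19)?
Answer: -50117/19 ≈ -2637.7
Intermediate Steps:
Y(f) = 6 + f/76 (Y(f) = 6 - f/(4*(-19)) = 6 - f*(-1)/(4*19) = 6 - (-1)*f/76 = 6 + f/76)
-2643 + Y(-56) = -2643 + (6 + (1/76)*(-56)) = -2643 + (6 - 14/19) = -2643 + 100/19 = -50117/19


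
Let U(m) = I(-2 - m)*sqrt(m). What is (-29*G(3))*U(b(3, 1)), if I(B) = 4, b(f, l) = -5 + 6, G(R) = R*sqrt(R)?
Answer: -348*sqrt(3) ≈ -602.75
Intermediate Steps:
G(R) = R**(3/2)
b(f, l) = 1
U(m) = 4*sqrt(m)
(-29*G(3))*U(b(3, 1)) = (-87*sqrt(3))*(4*sqrt(1)) = (-87*sqrt(3))*(4*1) = -87*sqrt(3)*4 = -348*sqrt(3)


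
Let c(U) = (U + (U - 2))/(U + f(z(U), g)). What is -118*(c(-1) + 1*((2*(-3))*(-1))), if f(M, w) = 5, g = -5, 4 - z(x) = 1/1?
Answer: -590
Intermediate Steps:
z(x) = 3 (z(x) = 4 - 1/1 = 4 - 1*1 = 4 - 1 = 3)
c(U) = (-2 + 2*U)/(5 + U) (c(U) = (U + (U - 2))/(U + 5) = (U + (-2 + U))/(5 + U) = (-2 + 2*U)/(5 + U))
-118*(c(-1) + 1*((2*(-3))*(-1))) = -118*(2*(-1 - 1)/(5 - 1) + 1*((2*(-3))*(-1))) = -118*(2*(-2)/4 + 1*(-6*(-1))) = -118*(2*(¼)*(-2) + 1*6) = -118*(-1 + 6) = -118*5 = -590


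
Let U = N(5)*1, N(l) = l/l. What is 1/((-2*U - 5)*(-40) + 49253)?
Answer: 1/49533 ≈ 2.0189e-5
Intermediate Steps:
N(l) = 1
U = 1 (U = 1*1 = 1)
1/((-2*U - 5)*(-40) + 49253) = 1/((-2*1 - 5)*(-40) + 49253) = 1/((-2 - 5)*(-40) + 49253) = 1/(-7*(-40) + 49253) = 1/(280 + 49253) = 1/49533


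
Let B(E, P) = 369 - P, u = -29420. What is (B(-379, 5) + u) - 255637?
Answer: -284693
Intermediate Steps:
(B(-379, 5) + u) - 255637 = ((369 - 1*5) - 29420) - 255637 = ((369 - 5) - 29420) - 255637 = (364 - 29420) - 255637 = -29056 - 255637 = -284693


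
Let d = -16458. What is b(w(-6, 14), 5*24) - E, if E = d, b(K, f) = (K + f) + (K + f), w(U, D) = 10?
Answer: 16718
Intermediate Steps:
b(K, f) = 2*K + 2*f
E = -16458
b(w(-6, 14), 5*24) - E = (2*10 + 2*(5*24)) - 1*(-16458) = (20 + 2*120) + 16458 = (20 + 240) + 16458 = 260 + 16458 = 16718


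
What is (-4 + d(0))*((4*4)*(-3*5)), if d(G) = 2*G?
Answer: 960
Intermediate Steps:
(-4 + d(0))*((4*4)*(-3*5)) = (-4 + 2*0)*((4*4)*(-3*5)) = (-4 + 0)*(16*(-15)) = -4*(-240) = 960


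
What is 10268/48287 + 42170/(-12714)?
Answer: -952857719/306960459 ≈ -3.1042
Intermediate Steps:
10268/48287 + 42170/(-12714) = 10268*(1/48287) + 42170*(-1/12714) = 10268/48287 - 21085/6357 = -952857719/306960459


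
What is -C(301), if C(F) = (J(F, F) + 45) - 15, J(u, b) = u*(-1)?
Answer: 271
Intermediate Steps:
J(u, b) = -u
C(F) = 30 - F (C(F) = (-F + 45) - 15 = (45 - F) - 15 = 30 - F)
-C(301) = -(30 - 1*301) = -(30 - 301) = -1*(-271) = 271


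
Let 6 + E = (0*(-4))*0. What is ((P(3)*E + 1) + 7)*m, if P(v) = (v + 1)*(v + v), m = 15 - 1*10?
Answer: -680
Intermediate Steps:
m = 5 (m = 15 - 10 = 5)
E = -6 (E = -6 + (0*(-4))*0 = -6 + 0*0 = -6 + 0 = -6)
P(v) = 2*v*(1 + v) (P(v) = (1 + v)*(2*v) = 2*v*(1 + v))
((P(3)*E + 1) + 7)*m = (((2*3*(1 + 3))*(-6) + 1) + 7)*5 = (((2*3*4)*(-6) + 1) + 7)*5 = ((24*(-6) + 1) + 7)*5 = ((-144 + 1) + 7)*5 = (-143 + 7)*5 = -136*5 = -680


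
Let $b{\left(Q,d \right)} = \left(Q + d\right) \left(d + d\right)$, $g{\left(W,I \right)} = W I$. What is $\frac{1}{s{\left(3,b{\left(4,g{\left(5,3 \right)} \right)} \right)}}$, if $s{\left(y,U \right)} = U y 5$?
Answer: $\frac{1}{8550} \approx 0.00011696$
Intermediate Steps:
$g{\left(W,I \right)} = I W$
$b{\left(Q,d \right)} = 2 d \left(Q + d\right)$ ($b{\left(Q,d \right)} = \left(Q + d\right) 2 d = 2 d \left(Q + d\right)$)
$s{\left(y,U \right)} = 5 U y$
$\frac{1}{s{\left(3,b{\left(4,g{\left(5,3 \right)} \right)} \right)}} = \frac{1}{5 \cdot 2 \cdot 3 \cdot 5 \left(4 + 3 \cdot 5\right) 3} = \frac{1}{5 \cdot 2 \cdot 15 \left(4 + 15\right) 3} = \frac{1}{5 \cdot 2 \cdot 15 \cdot 19 \cdot 3} = \frac{1}{5 \cdot 570 \cdot 3} = \frac{1}{8550}$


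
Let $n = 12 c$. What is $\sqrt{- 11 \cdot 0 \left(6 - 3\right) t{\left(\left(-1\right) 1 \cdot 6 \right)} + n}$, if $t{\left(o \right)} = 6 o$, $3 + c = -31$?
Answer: $2 i \sqrt{102} \approx 20.199 i$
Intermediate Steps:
$c = -34$ ($c = -3 - 31 = -34$)
$n = -408$ ($n = 12 \left(-34\right) = -408$)
$\sqrt{- 11 \cdot 0 \left(6 - 3\right) t{\left(\left(-1\right) 1 \cdot 6 \right)} + n} = \sqrt{- 11 \cdot 0 \left(6 - 3\right) 6 \left(-1\right) 1 \cdot 6 - 408} = \sqrt{- 11 \cdot 0 \cdot 3 \cdot 6 \left(\left(-1\right) 6\right) - 408} = \sqrt{\left(-11\right) 0 \cdot 6 \left(-6\right) - 408} = \sqrt{0 \left(-36\right) - 408} = \sqrt{0 - 408} = \sqrt{-408} = 2 i \sqrt{102}$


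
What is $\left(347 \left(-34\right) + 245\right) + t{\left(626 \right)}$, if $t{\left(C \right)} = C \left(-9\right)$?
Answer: $-17187$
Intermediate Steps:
$t{\left(C \right)} = - 9 C$
$\left(347 \left(-34\right) + 245\right) + t{\left(626 \right)} = \left(347 \left(-34\right) + 245\right) - 5634 = \left(-11798 + 245\right) - 5634 = -11553 - 5634 = -17187$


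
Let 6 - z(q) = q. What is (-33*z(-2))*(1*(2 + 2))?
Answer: -1056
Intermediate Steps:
z(q) = 6 - q
(-33*z(-2))*(1*(2 + 2)) = (-33*(6 - 1*(-2)))*(1*(2 + 2)) = (-33*(6 + 2))*(1*4) = -33*8*4 = -264*4 = -1056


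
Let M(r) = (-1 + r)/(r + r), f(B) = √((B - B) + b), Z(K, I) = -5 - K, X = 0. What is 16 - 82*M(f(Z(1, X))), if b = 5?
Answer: -25 + 41*√5/5 ≈ -6.6642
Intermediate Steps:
f(B) = √5 (f(B) = √((B - B) + 5) = √(0 + 5) = √5)
M(r) = (-1 + r)/(2*r) (M(r) = (-1 + r)/((2*r)) = (-1 + r)*(1/(2*r)) = (-1 + r)/(2*r))
16 - 82*M(f(Z(1, X))) = 16 - 41*(-1 + √5)/(√5) = 16 - 41*√5/5*(-1 + √5) = 16 - 41*√5*(-1 + √5)/5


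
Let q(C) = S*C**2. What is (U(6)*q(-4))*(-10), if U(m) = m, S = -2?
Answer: 1920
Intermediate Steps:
q(C) = -2*C**2
(U(6)*q(-4))*(-10) = (6*(-2*(-4)**2))*(-10) = (6*(-2*16))*(-10) = (6*(-32))*(-10) = -192*(-10) = 1920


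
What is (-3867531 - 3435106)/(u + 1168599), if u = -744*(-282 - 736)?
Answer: -7302637/1925991 ≈ -3.7916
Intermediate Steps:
u = 757392 (u = -744*(-1018) = 757392)
(-3867531 - 3435106)/(u + 1168599) = (-3867531 - 3435106)/(757392 + 1168599) = -7302637/1925991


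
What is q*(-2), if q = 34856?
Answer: -69712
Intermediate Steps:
q*(-2) = 34856*(-2) = -69712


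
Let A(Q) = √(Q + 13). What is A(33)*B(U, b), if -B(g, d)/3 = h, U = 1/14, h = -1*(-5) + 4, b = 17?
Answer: -27*√46 ≈ -183.12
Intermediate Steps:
A(Q) = √(13 + Q)
h = 9 (h = 5 + 4 = 9)
U = 1/14 ≈ 0.071429
B(g, d) = -27 (B(g, d) = -3*9 = -27)
A(33)*B(U, b) = √(13 + 33)*(-27) = √46*(-27) = -27*√46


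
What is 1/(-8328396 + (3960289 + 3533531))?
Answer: -1/834576 ≈ -1.1982e-6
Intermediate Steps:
1/(-8328396 + (3960289 + 3533531)) = 1/(-8328396 + 7493820) = 1/(-834576) = -1/834576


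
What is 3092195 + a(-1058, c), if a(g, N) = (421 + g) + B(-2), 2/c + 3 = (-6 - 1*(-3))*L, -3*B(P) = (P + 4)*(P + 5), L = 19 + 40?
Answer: 3091556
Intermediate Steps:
L = 59
B(P) = -(4 + P)*(5 + P)/3 (B(P) = -(P + 4)*(P + 5)/3 = -(4 + P)*(5 + P)/3)
c = -1/90 (c = 2/(-3 + (-6 - 1*(-3))*59) = 2/(-3 + (-6 + 3)*59) = 2/(-3 - 3*59) = 2/(-3 - 177) = 2/(-180) = 2*(-1/180) = -1/90 ≈ -0.011111)
a(g, N) = 419 + g (a(g, N) = (421 + g) + (-20/3 - 3*(-2) - 1/3*(-2)**2) = (421 + g) + (-20/3 + 6 - 1/3*4) = (421 + g) + (-20/3 + 6 - 4/3) = (421 + g) - 2 = 419 + g)
3092195 + a(-1058, c) = 3092195 + (419 - 1058) = 3092195 - 639 = 3091556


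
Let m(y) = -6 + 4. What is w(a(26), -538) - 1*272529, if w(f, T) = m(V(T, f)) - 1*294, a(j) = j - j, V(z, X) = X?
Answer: -272825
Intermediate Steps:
m(y) = -2
a(j) = 0
w(f, T) = -296 (w(f, T) = -2 - 1*294 = -2 - 294 = -296)
w(a(26), -538) - 1*272529 = -296 - 1*272529 = -296 - 272529 = -272825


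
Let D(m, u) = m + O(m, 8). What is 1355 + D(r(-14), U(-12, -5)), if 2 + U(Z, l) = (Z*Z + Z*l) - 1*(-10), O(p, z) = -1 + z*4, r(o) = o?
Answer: 1372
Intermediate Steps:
O(p, z) = -1 + 4*z
U(Z, l) = 8 + Z² + Z*l (U(Z, l) = -2 + ((Z*Z + Z*l) - 1*(-10)) = -2 + ((Z² + Z*l) + 10) = -2 + (10 + Z² + Z*l) = 8 + Z² + Z*l)
D(m, u) = 31 + m (D(m, u) = m + (-1 + 4*8) = m + (-1 + 32) = m + 31 = 31 + m)
1355 + D(r(-14), U(-12, -5)) = 1355 + (31 - 14) = 1355 + 17 = 1372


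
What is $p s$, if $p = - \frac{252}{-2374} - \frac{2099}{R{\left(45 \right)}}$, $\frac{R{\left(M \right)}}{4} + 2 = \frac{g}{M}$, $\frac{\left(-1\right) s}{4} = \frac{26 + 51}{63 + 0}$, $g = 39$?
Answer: $- \frac{137064631}{60537} \approx -2264.1$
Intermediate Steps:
$s = - \frac{44}{9}$ ($s = - 4 \frac{26 + 51}{63 + 0} = - 4 \cdot \frac{77}{63} = - 4 \cdot 77 \cdot \frac{1}{63} = \left(-4\right) \frac{11}{9} = - \frac{44}{9} \approx -4.8889$)
$R{\left(M \right)} = -8 + \frac{156}{M}$ ($R{\left(M \right)} = -8 + 4 \frac{39}{M} = -8 + \frac{156}{M}$)
$p = \frac{37381263}{80716}$ ($p = - \frac{252}{-2374} - \frac{2099}{-8 + \frac{156}{45}} = \left(-252\right) \left(- \frac{1}{2374}\right) - \frac{2099}{-8 + 156 \cdot \frac{1}{45}} = \frac{126}{1187} - \frac{2099}{-8 + \frac{52}{15}} = \frac{126}{1187} - \frac{2099}{- \frac{68}{15}} = \frac{126}{1187} - - \frac{31485}{68} = \frac{126}{1187} + \frac{31485}{68} = \frac{37381263}{80716} \approx 463.12$)
$p s = \frac{37381263}{80716} \left(- \frac{44}{9}\right) = - \frac{137064631}{60537}$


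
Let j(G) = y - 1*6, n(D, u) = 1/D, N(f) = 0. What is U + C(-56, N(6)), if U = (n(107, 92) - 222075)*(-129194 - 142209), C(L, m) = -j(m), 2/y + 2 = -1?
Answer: 19347253801156/321 ≈ 6.0272e+10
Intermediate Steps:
y = -⅔ (y = 2/(-2 - 1) = 2/(-3) = 2*(-⅓) = -⅔ ≈ -0.66667)
j(G) = -20/3 (j(G) = -⅔ - 1*6 = -⅔ - 6 = -20/3)
C(L, m) = 20/3 (C(L, m) = -1*(-20/3) = 20/3)
U = 6449084599672/107 (U = (1/107 - 222075)*(-129194 - 142209) = (1/107 - 222075)*(-271403) = -23762024/107*(-271403) = 6449084599672/107 ≈ 6.0272e+10)
U + C(-56, N(6)) = 6449084599672/107 + 20/3 = 19347253801156/321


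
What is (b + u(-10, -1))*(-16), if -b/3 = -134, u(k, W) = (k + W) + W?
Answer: -6240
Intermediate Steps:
u(k, W) = k + 2*W (u(k, W) = (W + k) + W = k + 2*W)
b = 402 (b = -3*(-134) = 402)
(b + u(-10, -1))*(-16) = (402 + (-10 + 2*(-1)))*(-16) = (402 + (-10 - 2))*(-16) = (402 - 12)*(-16) = 390*(-16) = -6240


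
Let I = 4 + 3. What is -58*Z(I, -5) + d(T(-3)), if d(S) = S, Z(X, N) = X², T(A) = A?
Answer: -2845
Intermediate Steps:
I = 7
-58*Z(I, -5) + d(T(-3)) = -58*7² - 3 = -58*49 - 3 = -2842 - 3 = -2845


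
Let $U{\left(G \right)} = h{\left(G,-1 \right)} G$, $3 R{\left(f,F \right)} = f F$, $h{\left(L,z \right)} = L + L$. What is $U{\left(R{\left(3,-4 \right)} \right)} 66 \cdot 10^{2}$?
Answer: $211200$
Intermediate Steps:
$h{\left(L,z \right)} = 2 L$
$R{\left(f,F \right)} = \frac{F f}{3}$ ($R{\left(f,F \right)} = \frac{f F}{3} = \frac{F f}{3}$)
$U{\left(G \right)} = 2 G^{2}$ ($U{\left(G \right)} = 2 G G = 2 G^{2}$)
$U{\left(R{\left(3,-4 \right)} \right)} 66 \cdot 10^{2} = 2 \left(\frac{1}{3} \left(-4\right) 3\right)^{2} \cdot 66 \cdot 10^{2} = 2 \left(-4\right)^{2} \cdot 66 \cdot 100 = 2 \cdot 16 \cdot 66 \cdot 100 = 32 \cdot 66 \cdot 100 = 2112 \cdot 100 = 211200$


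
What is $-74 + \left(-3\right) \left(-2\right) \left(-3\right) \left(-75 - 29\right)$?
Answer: $1798$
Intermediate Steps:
$-74 + \left(-3\right) \left(-2\right) \left(-3\right) \left(-75 - 29\right) = -74 + 6 \left(-3\right) \left(-104\right) = -74 - -1872 = -74 + 1872 = 1798$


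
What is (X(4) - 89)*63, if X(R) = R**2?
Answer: -4599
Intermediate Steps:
(X(4) - 89)*63 = (4**2 - 89)*63 = (16 - 89)*63 = -73*63 = -4599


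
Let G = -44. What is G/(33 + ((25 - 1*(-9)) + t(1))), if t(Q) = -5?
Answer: -22/31 ≈ -0.70968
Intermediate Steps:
G/(33 + ((25 - 1*(-9)) + t(1))) = -44/(33 + ((25 - 1*(-9)) - 5)) = -44/(33 + ((25 + 9) - 5)) = -44/(33 + (34 - 5)) = -44/(33 + 29) = -44/62 = (1/62)*(-44) = -22/31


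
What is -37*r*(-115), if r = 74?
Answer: 314870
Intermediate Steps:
-37*r*(-115) = -37*74*(-115) = -2738*(-115) = 314870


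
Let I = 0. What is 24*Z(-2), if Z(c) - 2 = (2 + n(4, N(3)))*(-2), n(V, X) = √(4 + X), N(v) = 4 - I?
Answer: -48 - 96*√2 ≈ -183.76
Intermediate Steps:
N(v) = 4 (N(v) = 4 - 1*0 = 4 + 0 = 4)
Z(c) = -2 - 4*√2 (Z(c) = 2 + (2 + √(4 + 4))*(-2) = 2 + (2 + √8)*(-2) = 2 + (2 + 2*√2)*(-2) = 2 + (-4 - 4*√2) = -2 - 4*√2)
24*Z(-2) = 24*(-2 - 4*√2) = -48 - 96*√2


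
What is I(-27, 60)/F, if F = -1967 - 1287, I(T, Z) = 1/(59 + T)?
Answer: -1/104128 ≈ -9.6036e-6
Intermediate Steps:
F = -3254
I(-27, 60)/F = 1/((59 - 27)*(-3254)) = -1/3254/32 = (1/32)*(-1/3254) = -1/104128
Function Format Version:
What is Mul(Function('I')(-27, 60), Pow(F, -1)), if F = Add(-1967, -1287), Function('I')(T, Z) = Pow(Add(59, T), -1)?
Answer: Rational(-1, 104128) ≈ -9.6036e-6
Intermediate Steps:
F = -3254
Mul(Function('I')(-27, 60), Pow(F, -1)) = Mul(Pow(Add(59, -27), -1), Pow(-3254, -1)) = Mul(Pow(32, -1), Rational(-1, 3254)) = Mul(Rational(1, 32), Rational(-1, 3254)) = Rational(-1, 104128)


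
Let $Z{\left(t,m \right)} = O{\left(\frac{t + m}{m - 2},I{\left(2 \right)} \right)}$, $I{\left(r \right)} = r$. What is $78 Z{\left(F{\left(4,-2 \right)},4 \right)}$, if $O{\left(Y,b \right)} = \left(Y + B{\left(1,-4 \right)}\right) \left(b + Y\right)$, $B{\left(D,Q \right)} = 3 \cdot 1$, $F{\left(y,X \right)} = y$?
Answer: $3276$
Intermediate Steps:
$B{\left(D,Q \right)} = 3$
$O{\left(Y,b \right)} = \left(3 + Y\right) \left(Y + b\right)$ ($O{\left(Y,b \right)} = \left(Y + 3\right) \left(b + Y\right) = \left(3 + Y\right) \left(Y + b\right)$)
$Z{\left(t,m \right)} = 6 + \frac{\left(m + t\right)^{2}}{\left(-2 + m\right)^{2}} + \frac{5 \left(m + t\right)}{-2 + m}$ ($Z{\left(t,m \right)} = \left(\frac{t + m}{m - 2}\right)^{2} + 3 \frac{t + m}{m - 2} + 3 \cdot 2 + \frac{t + m}{m - 2} \cdot 2 = \left(\frac{m + t}{-2 + m}\right)^{2} + 3 \frac{m + t}{-2 + m} + 6 + \frac{m + t}{-2 + m} 2 = \frac{\left(m + t\right)^{2}}{\left(-2 + m\right)^{2}} + \frac{3 \left(m + t\right)}{-2 + m} + 6 + \frac{2 \left(m + t\right)}{-2 + m} = 6 + \frac{\left(m + t\right)^{2}}{\left(-2 + m\right)^{2}} + \frac{5 \left(m + t\right)}{-2 + m}$)
$78 Z{\left(F{\left(4,-2 \right)},4 \right)} = 78 \frac{\left(4 + 4\right)^{2} + 6 \left(-2 + 4\right)^{2} + 5 \left(-2 + 4\right) \left(4 + 4\right)}{\left(-2 + 4\right)^{2}} = 78 \frac{8^{2} + 6 \cdot 2^{2} + 5 \cdot 2 \cdot 8}{4} = 78 \frac{64 + 6 \cdot 4 + 80}{4} = 78 \frac{64 + 24 + 80}{4} = 78 \cdot \frac{1}{4} \cdot 168 = 78 \cdot 42 = 3276$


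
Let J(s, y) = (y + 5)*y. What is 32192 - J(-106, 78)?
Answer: 25718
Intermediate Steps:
J(s, y) = y*(5 + y) (J(s, y) = (5 + y)*y = y*(5 + y))
32192 - J(-106, 78) = 32192 - 78*(5 + 78) = 32192 - 78*83 = 32192 - 1*6474 = 32192 - 6474 = 25718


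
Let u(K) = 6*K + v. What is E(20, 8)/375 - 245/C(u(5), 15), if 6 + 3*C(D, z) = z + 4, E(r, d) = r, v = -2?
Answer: -55073/975 ≈ -56.485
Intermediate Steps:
u(K) = -2 + 6*K (u(K) = 6*K - 2 = -2 + 6*K)
C(D, z) = -⅔ + z/3 (C(D, z) = -2 + (z + 4)/3 = -2 + (4 + z)/3 = -2 + (4/3 + z/3) = -⅔ + z/3)
E(20, 8)/375 - 245/C(u(5), 15) = 20/375 - 245/(-⅔ + (⅓)*15) = 20*(1/375) - 245/(-⅔ + 5) = 4/75 - 245/13/3 = 4/75 - 245*3/13 = 4/75 - 735/13 = -55073/975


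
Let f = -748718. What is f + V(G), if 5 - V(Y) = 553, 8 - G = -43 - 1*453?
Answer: -749266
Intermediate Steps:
G = 504 (G = 8 - (-43 - 1*453) = 8 - (-43 - 453) = 8 - 1*(-496) = 8 + 496 = 504)
V(Y) = -548 (V(Y) = 5 - 1*553 = 5 - 553 = -548)
f + V(G) = -748718 - 548 = -749266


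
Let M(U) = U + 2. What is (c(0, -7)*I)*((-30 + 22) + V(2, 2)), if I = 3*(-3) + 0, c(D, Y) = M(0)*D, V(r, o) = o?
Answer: 0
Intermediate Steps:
M(U) = 2 + U
c(D, Y) = 2*D (c(D, Y) = (2 + 0)*D = 2*D)
I = -9 (I = -9 + 0 = -9)
(c(0, -7)*I)*((-30 + 22) + V(2, 2)) = ((2*0)*(-9))*((-30 + 22) + 2) = (0*(-9))*(-8 + 2) = 0*(-6) = 0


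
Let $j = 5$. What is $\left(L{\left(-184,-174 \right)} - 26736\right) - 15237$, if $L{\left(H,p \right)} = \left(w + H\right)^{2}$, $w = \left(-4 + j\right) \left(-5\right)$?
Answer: $-6252$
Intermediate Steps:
$w = -5$ ($w = \left(-4 + 5\right) \left(-5\right) = 1 \left(-5\right) = -5$)
$L{\left(H,p \right)} = \left(-5 + H\right)^{2}$
$\left(L{\left(-184,-174 \right)} - 26736\right) - 15237 = \left(\left(-5 - 184\right)^{2} - 26736\right) - 15237 = \left(\left(-189\right)^{2} - 26736\right) - 15237 = \left(35721 - 26736\right) - 15237 = 8985 - 15237 = -6252$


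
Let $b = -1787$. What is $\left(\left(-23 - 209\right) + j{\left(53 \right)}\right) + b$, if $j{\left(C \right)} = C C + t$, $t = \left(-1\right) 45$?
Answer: $745$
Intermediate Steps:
$t = -45$
$j{\left(C \right)} = -45 + C^{2}$ ($j{\left(C \right)} = C C - 45 = C^{2} - 45 = -45 + C^{2}$)
$\left(\left(-23 - 209\right) + j{\left(53 \right)}\right) + b = \left(\left(-23 - 209\right) - \left(45 - 53^{2}\right)\right) - 1787 = \left(\left(-23 - 209\right) + \left(-45 + 2809\right)\right) - 1787 = \left(-232 + 2764\right) - 1787 = 2532 - 1787 = 745$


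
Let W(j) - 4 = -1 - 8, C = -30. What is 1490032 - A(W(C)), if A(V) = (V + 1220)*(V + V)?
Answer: 1502182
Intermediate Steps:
W(j) = -5 (W(j) = 4 + (-1 - 8) = 4 - 9 = -5)
A(V) = 2*V*(1220 + V) (A(V) = (1220 + V)*(2*V) = 2*V*(1220 + V))
1490032 - A(W(C)) = 1490032 - 2*(-5)*(1220 - 5) = 1490032 - 2*(-5)*1215 = 1490032 - 1*(-12150) = 1490032 + 12150 = 1502182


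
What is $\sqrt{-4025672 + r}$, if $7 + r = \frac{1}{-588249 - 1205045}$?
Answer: $\frac{i \sqrt{12946194664395219338}}{1793294} \approx 2006.4 i$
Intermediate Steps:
$r = - \frac{12553059}{1793294}$ ($r = -7 + \frac{1}{-588249 - 1205045} = -7 + \frac{1}{-1793294} = -7 - \frac{1}{1793294} = - \frac{12553059}{1793294} \approx -7.0$)
$\sqrt{-4025672 + r} = \sqrt{-4025672 - \frac{12553059}{1793294}} = \sqrt{- \frac{7219225996627}{1793294}} = \frac{i \sqrt{12946194664395219338}}{1793294}$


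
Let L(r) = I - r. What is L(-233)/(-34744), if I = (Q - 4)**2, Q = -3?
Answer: -141/17372 ≈ -0.0081165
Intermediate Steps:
I = 49 (I = (-3 - 4)**2 = (-7)**2 = 49)
L(r) = 49 - r
L(-233)/(-34744) = (49 - 1*(-233))/(-34744) = (49 + 233)*(-1/34744) = 282*(-1/34744) = -141/17372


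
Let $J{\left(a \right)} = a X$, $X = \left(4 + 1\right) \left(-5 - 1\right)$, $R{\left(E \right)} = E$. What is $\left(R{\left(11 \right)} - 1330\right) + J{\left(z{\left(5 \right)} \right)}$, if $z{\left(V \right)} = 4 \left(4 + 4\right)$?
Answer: $-2279$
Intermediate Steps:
$z{\left(V \right)} = 32$ ($z{\left(V \right)} = 4 \cdot 8 = 32$)
$X = -30$ ($X = 5 \left(-6\right) = -30$)
$J{\left(a \right)} = - 30 a$ ($J{\left(a \right)} = a \left(-30\right) = - 30 a$)
$\left(R{\left(11 \right)} - 1330\right) + J{\left(z{\left(5 \right)} \right)} = \left(11 - 1330\right) - 960 = -1319 - 960 = -2279$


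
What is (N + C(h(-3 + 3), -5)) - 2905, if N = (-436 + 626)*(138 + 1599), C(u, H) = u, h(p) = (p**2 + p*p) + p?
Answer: 327125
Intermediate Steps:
h(p) = p + 2*p**2 (h(p) = (p**2 + p**2) + p = 2*p**2 + p = p + 2*p**2)
N = 330030 (N = 190*1737 = 330030)
(N + C(h(-3 + 3), -5)) - 2905 = (330030 + (-3 + 3)*(1 + 2*(-3 + 3))) - 2905 = (330030 + 0*(1 + 2*0)) - 2905 = (330030 + 0*(1 + 0)) - 2905 = (330030 + 0*1) - 2905 = (330030 + 0) - 2905 = 330030 - 2905 = 327125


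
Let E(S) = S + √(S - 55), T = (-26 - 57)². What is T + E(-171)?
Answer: 6718 + I*√226 ≈ 6718.0 + 15.033*I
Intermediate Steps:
T = 6889 (T = (-83)² = 6889)
E(S) = S + √(-55 + S)
T + E(-171) = 6889 + (-171 + √(-55 - 171)) = 6889 + (-171 + √(-226)) = 6889 + (-171 + I*√226) = 6718 + I*√226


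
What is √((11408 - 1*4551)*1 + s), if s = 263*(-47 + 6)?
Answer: I*√3926 ≈ 62.658*I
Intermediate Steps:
s = -10783 (s = 263*(-41) = -10783)
√((11408 - 1*4551)*1 + s) = √((11408 - 1*4551)*1 - 10783) = √((11408 - 4551)*1 - 10783) = √(6857*1 - 10783) = √(6857 - 10783) = √(-3926) = I*√3926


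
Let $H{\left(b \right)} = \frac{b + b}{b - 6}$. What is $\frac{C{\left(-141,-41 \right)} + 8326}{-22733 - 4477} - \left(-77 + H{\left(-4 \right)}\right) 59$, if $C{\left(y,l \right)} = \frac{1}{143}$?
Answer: $\frac{1166140137}{259402} \approx 4495.5$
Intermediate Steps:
$C{\left(y,l \right)} = \frac{1}{143}$
$H{\left(b \right)} = \frac{2 b}{-6 + b}$
$\frac{C{\left(-141,-41 \right)} + 8326}{-22733 - 4477} - \left(-77 + H{\left(-4 \right)}\right) 59 = \frac{\frac{1}{143} + 8326}{-22733 - 4477} - \left(-77 + 2 \left(-4\right) \frac{1}{-6 - 4}\right) 59 = \frac{1190619}{143 \left(-27210\right)} - \left(-77 + 2 \left(-4\right) \frac{1}{-10}\right) 59 = \frac{1190619}{143} \left(- \frac{1}{27210}\right) - \left(-77 + 2 \left(-4\right) \left(- \frac{1}{10}\right)\right) 59 = - \frac{396873}{1297010} - \left(-77 + \frac{4}{5}\right) 59 = - \frac{396873}{1297010} - \left(- \frac{381}{5}\right) 59 = - \frac{396873}{1297010} - - \frac{22479}{5} = - \frac{396873}{1297010} + \frac{22479}{5} = \frac{1166140137}{259402}$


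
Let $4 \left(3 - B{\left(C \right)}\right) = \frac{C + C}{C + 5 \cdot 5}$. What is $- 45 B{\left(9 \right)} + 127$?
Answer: $- \frac{139}{68} \approx -2.0441$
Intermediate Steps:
$B{\left(C \right)} = 3 - \frac{C}{2 \left(25 + C\right)}$ ($B{\left(C \right)} = 3 - \frac{\left(C + C\right) \frac{1}{C + 5 \cdot 5}}{4} = 3 - \frac{2 C \frac{1}{C + 25}}{4} = 3 - \frac{2 C \frac{1}{25 + C}}{4} = 3 - \frac{C}{2 \left(25 + C\right)}$)
$- 45 B{\left(9 \right)} + 127 = - 45 \frac{5 \left(30 + 9\right)}{2 \left(25 + 9\right)} + 127 = - 45 \cdot \frac{5}{2} \cdot \frac{1}{34} \cdot 39 + 127 = \left(-45\right) \frac{195}{68} + 127 = - \frac{8775}{68} + 127 = - \frac{139}{68}$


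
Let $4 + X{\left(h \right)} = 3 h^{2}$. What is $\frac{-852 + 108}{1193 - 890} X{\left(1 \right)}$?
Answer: $\frac{248}{101} \approx 2.4554$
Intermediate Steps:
$X{\left(h \right)} = -4 + 3 h^{2}$
$\frac{-852 + 108}{1193 - 890} X{\left(1 \right)} = \frac{-852 + 108}{1193 - 890} \left(-4 + 3 \cdot 1^{2}\right) = - \frac{744}{303} \left(-4 + 3 \cdot 1\right) = \left(-744\right) \frac{1}{303} \left(-4 + 3\right) = \left(- \frac{248}{101}\right) \left(-1\right) = \frac{248}{101}$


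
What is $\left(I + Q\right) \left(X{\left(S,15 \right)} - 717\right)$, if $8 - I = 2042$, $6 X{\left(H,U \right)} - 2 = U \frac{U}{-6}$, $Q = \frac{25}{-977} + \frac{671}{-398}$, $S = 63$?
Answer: $\frac{2288980529225}{1555384} \approx 1.4717 \cdot 10^{6}$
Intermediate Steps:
$Q = - \frac{665517}{388846}$ ($Q = 25 \left(- \frac{1}{977}\right) + 671 \left(- \frac{1}{398}\right) = - \frac{25}{977} - \frac{671}{398} = - \frac{665517}{388846} \approx -1.7115$)
$X{\left(H,U \right)} = \frac{1}{3} - \frac{U^{2}}{36}$ ($X{\left(H,U \right)} = \frac{1}{3} + \frac{U \frac{U}{-6}}{6} = \frac{1}{3} + \frac{U U \left(- \frac{1}{6}\right)}{6} = \frac{1}{3} + \frac{U \left(- \frac{U}{6}\right)}{6} = \frac{1}{3} + \frac{\left(- \frac{1}{6}\right) U^{2}}{6} = \frac{1}{3} - \frac{U^{2}}{36}$)
$I = -2034$ ($I = 8 - 2042 = -2034$)
$\left(I + Q\right) \left(X{\left(S,15 \right)} - 717\right) = \left(-2034 - \frac{665517}{388846}\right) \left(\left(\frac{1}{3} - \frac{15^{2}}{36}\right) - 717\right) = - \frac{791578281 \left(\left(\frac{1}{3} - \frac{25}{4}\right) - 717\right)}{388846} = - \frac{791578281 \left(- \frac{71}{12} - 717\right)}{388846} = \left(- \frac{791578281}{388846}\right) \left(- \frac{8675}{12}\right) = \frac{2288980529225}{1555384}$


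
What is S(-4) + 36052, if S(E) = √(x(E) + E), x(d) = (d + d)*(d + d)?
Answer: 36052 + 2*√15 ≈ 36060.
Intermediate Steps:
x(d) = 4*d² (x(d) = (2*d)*(2*d) = 4*d²)
S(E) = √(E + 4*E²) (S(E) = √(4*E² + E) = √(E + 4*E²))
S(-4) + 36052 = √(-4*(1 + 4*(-4))) + 36052 = √(-4*(1 - 16)) + 36052 = √(-4*(-15)) + 36052 = √60 + 36052 = 2*√15 + 36052 = 36052 + 2*√15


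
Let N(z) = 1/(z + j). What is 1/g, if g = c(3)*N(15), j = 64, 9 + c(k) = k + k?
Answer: -79/3 ≈ -26.333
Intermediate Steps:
c(k) = -9 + 2*k (c(k) = -9 + (k + k) = -9 + 2*k)
N(z) = 1/(64 + z) (N(z) = 1/(z + 64) = 1/(64 + z))
g = -3/79 (g = (-9 + 2*3)/(64 + 15) = (-9 + 6)/79 = -3*1/79 = -3/79 ≈ -0.037975)
1/g = 1/(-3/79) = -79/3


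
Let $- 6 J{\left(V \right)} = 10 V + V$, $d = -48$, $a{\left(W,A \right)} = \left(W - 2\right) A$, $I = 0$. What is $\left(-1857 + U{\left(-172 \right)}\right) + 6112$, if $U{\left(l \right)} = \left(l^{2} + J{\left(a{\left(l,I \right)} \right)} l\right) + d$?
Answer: $33791$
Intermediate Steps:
$a{\left(W,A \right)} = A \left(-2 + W\right)$ ($a{\left(W,A \right)} = \left(-2 + W\right) A = A \left(-2 + W\right)$)
$J{\left(V \right)} = - \frac{11 V}{6}$ ($J{\left(V \right)} = - \frac{10 V + V}{6} = - \frac{11 V}{6}$)
$U{\left(l \right)} = -48 + l^{2}$ ($U{\left(l \right)} = \left(l^{2} + - \frac{11 \cdot 0 \left(-2 + l\right)}{6} l\right) - 48 = \left(l^{2} + \left(- \frac{11}{6}\right) 0 l\right) - 48 = \left(l^{2} + 0 l\right) - 48 = \left(l^{2} + 0\right) - 48 = l^{2} - 48 = -48 + l^{2}$)
$\left(-1857 + U{\left(-172 \right)}\right) + 6112 = \left(-1857 - \left(48 - \left(-172\right)^{2}\right)\right) + 6112 = \left(-1857 + \left(-48 + 29584\right)\right) + 6112 = \left(-1857 + 29536\right) + 6112 = 27679 + 6112 = 33791$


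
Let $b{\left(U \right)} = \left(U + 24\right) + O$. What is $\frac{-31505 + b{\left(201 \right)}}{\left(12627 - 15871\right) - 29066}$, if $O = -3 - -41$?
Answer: $\frac{5207}{5385} \approx 0.96695$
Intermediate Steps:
$O = 38$ ($O = -3 + 41 = 38$)
$b{\left(U \right)} = 62 + U$ ($b{\left(U \right)} = \left(U + 24\right) + 38 = \left(24 + U\right) + 38 = 62 + U$)
$\frac{-31505 + b{\left(201 \right)}}{\left(12627 - 15871\right) - 29066} = \frac{-31505 + \left(62 + 201\right)}{\left(12627 - 15871\right) - 29066} = \frac{-31505 + 263}{\left(12627 - 15871\right) - 29066} = - \frac{31242}{-3244 - 29066} = - \frac{31242}{-32310} = \left(-31242\right) \left(- \frac{1}{32310}\right) = \frac{5207}{5385}$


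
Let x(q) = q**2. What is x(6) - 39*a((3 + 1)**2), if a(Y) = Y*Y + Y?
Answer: -10572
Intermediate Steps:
a(Y) = Y + Y**2 (a(Y) = Y**2 + Y = Y + Y**2)
x(6) - 39*a((3 + 1)**2) = 6**2 - 39*(3 + 1)**2*(1 + (3 + 1)**2) = 36 - 39*4**2*(1 + 4**2) = 36 - 624*(1 + 16) = 36 - 624*17 = 36 - 39*272 = 36 - 10608 = -10572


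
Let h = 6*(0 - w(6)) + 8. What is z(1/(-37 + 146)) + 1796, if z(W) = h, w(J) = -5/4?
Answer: 3623/2 ≈ 1811.5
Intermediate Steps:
w(J) = -5/4 (w(J) = -5*1/4 = -5/4)
h = 31/2 (h = 6*(0 - 1*(-5/4)) + 8 = 6*(0 + 5/4) + 8 = 6*(5/4) + 8 = 15/2 + 8 = 31/2 ≈ 15.500)
z(W) = 31/2
z(1/(-37 + 146)) + 1796 = 31/2 + 1796 = 3623/2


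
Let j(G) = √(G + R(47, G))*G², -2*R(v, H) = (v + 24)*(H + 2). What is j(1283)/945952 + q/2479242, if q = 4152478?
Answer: 2076239/1239621 + 1646089*I*√177338/1891904 ≈ 1.6749 + 366.4*I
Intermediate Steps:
R(v, H) = -(2 + H)*(24 + v)/2 (R(v, H) = -(v + 24)*(H + 2)/2 = -(24 + v)*(2 + H)/2 = -(2 + H)*(24 + v)/2)
j(G) = G²*√(-71 - 69*G/2) (j(G) = √(G + (-24 - 1*47 - 12*G - ½*G*47))*G² = √(G + (-24 - 47 - 12*G - 47*G/2))*G² = √(G + (-71 - 71*G/2))*G² = √(-71 - 69*G/2)*G² = G²*√(-71 - 69*G/2))
j(1283)/945952 + q/2479242 = ((½)*1283²*√(-284 - 138*1283))/945952 + 4152478/2479242 = ((½)*1646089*√(-284 - 177054))*(1/945952) + 4152478*(1/2479242) = ((½)*1646089*√(-177338))*(1/945952) + 2076239/1239621 = ((½)*1646089*(I*√177338))*(1/945952) + 2076239/1239621 = (1646089*I*√177338/2)*(1/945952) + 2076239/1239621 = 1646089*I*√177338/1891904 + 2076239/1239621 = 2076239/1239621 + 1646089*I*√177338/1891904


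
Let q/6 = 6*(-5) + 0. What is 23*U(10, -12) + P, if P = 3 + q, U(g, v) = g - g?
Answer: -177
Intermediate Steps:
U(g, v) = 0
q = -180 (q = 6*(6*(-5) + 0) = 6*(-30 + 0) = 6*(-30) = -180)
P = -177 (P = 3 - 180 = -177)
23*U(10, -12) + P = 23*0 - 177 = 0 - 177 = -177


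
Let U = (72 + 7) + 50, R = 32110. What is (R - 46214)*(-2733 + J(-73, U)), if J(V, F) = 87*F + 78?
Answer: -120843072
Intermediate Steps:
U = 129 (U = 79 + 50 = 129)
J(V, F) = 78 + 87*F
(R - 46214)*(-2733 + J(-73, U)) = (32110 - 46214)*(-2733 + (78 + 87*129)) = -14104*(-2733 + (78 + 11223)) = -14104*(-2733 + 11301) = -14104*8568 = -120843072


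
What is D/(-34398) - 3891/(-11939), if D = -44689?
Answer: 667384589/410677722 ≈ 1.6251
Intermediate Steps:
D/(-34398) - 3891/(-11939) = -44689/(-34398) - 3891/(-11939) = -44689*(-1/34398) - 3891*(-1/11939) = 44689/34398 + 3891/11939 = 667384589/410677722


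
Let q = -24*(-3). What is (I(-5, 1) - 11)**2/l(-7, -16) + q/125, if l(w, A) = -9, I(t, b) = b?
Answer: -11852/1125 ≈ -10.535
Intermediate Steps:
q = 72
(I(-5, 1) - 11)**2/l(-7, -16) + q/125 = (1 - 11)**2/(-9) + 72/125 = (-10)**2*(-1/9) + 72*(1/125) = 100*(-1/9) + 72/125 = -100/9 + 72/125 = -11852/1125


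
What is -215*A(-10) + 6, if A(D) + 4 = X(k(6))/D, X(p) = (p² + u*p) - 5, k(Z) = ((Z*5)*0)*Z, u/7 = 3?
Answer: 1517/2 ≈ 758.50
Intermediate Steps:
u = 21 (u = 7*3 = 21)
k(Z) = 0 (k(Z) = ((5*Z)*0)*Z = 0*Z = 0)
X(p) = -5 + p² + 21*p (X(p) = (p² + 21*p) - 5 = -5 + p² + 21*p)
A(D) = -4 - 5/D (A(D) = -4 + (-5 + 0² + 21*0)/D = -4 + (-5 + 0 + 0)/D = -4 - 5/D)
-215*A(-10) + 6 = -215*(-4 - 5/(-10)) + 6 = -215*(-4 - 5*(-⅒)) + 6 = -215*(-4 + ½) + 6 = -215*(-7/2) + 6 = 1505/2 + 6 = 1517/2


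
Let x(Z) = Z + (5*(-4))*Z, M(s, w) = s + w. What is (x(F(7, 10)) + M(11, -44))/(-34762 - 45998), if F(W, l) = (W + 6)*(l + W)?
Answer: 529/10095 ≈ 0.052402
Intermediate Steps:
F(W, l) = (6 + W)*(W + l)
x(Z) = -19*Z (x(Z) = Z - 20*Z = -19*Z)
(x(F(7, 10)) + M(11, -44))/(-34762 - 45998) = (-19*(7**2 + 6*7 + 6*10 + 7*10) + (11 - 44))/(-34762 - 45998) = (-19*(49 + 42 + 60 + 70) - 33)/(-80760) = (-19*221 - 33)*(-1/80760) = (-4199 - 33)*(-1/80760) = -4232*(-1/80760) = 529/10095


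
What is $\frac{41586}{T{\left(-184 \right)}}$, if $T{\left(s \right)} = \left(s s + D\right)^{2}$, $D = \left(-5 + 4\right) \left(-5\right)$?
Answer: $\frac{13862}{382189107} \approx 3.627 \cdot 10^{-5}$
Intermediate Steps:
$D = 5$ ($D = \left(-1\right) \left(-5\right) = 5$)
$T{\left(s \right)} = \left(5 + s^{2}\right)^{2}$ ($T{\left(s \right)} = \left(s s + 5\right)^{2} = \left(s^{2} + 5\right)^{2} = \left(5 + s^{2}\right)^{2}$)
$\frac{41586}{T{\left(-184 \right)}} = \frac{41586}{\left(5 + \left(-184\right)^{2}\right)^{2}} = \frac{41586}{\left(5 + 33856\right)^{2}} = \frac{41586}{33861^{2}} = \frac{41586}{1146567321} = 41586 \cdot \frac{1}{1146567321} = \frac{13862}{382189107}$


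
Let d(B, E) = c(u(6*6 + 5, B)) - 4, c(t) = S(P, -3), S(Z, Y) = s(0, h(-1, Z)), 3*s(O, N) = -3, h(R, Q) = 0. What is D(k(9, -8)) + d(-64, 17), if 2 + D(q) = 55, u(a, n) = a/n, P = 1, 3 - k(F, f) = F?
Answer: 48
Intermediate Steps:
k(F, f) = 3 - F
s(O, N) = -1 (s(O, N) = (⅓)*(-3) = -1)
S(Z, Y) = -1
c(t) = -1
D(q) = 53 (D(q) = -2 + 55 = 53)
d(B, E) = -5 (d(B, E) = -1 - 4 = -5)
D(k(9, -8)) + d(-64, 17) = 53 - 5 = 48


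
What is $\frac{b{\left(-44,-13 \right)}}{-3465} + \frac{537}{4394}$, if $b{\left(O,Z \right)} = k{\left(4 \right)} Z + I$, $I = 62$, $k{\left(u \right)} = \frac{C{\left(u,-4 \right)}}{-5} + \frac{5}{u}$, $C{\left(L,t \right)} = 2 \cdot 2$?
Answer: $\frac{16139819}{152252100} \approx 0.10601$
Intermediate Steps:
$C{\left(L,t \right)} = 4$
$k{\left(u \right)} = - \frac{4}{5} + \frac{5}{u}$ ($k{\left(u \right)} = \frac{4}{-5} + \frac{5}{u} = 4 \left(- \frac{1}{5}\right) + \frac{5}{u} = - \frac{4}{5} + \frac{5}{u}$)
$b{\left(O,Z \right)} = 62 + \frac{9 Z}{20}$ ($b{\left(O,Z \right)} = \left(- \frac{4}{5} + \frac{5}{4}\right) Z + 62 = \frac{9 Z}{20} + 62 = 62 + \frac{9 Z}{20}$)
$\frac{b{\left(-44,-13 \right)}}{-3465} + \frac{537}{4394} = \frac{62 + \frac{9}{20} \left(-13\right)}{-3465} + \frac{537}{4394} = \left(62 - \frac{117}{20}\right) \left(- \frac{1}{3465}\right) + 537 \cdot \frac{1}{4394} = \frac{1123}{20} \left(- \frac{1}{3465}\right) + \frac{537}{4394} = - \frac{1123}{69300} + \frac{537}{4394} = \frac{16139819}{152252100}$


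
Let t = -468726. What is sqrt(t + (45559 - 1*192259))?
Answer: I*sqrt(615426) ≈ 784.49*I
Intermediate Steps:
sqrt(t + (45559 - 1*192259)) = sqrt(-468726 + (45559 - 1*192259)) = sqrt(-468726 + (45559 - 192259)) = sqrt(-468726 - 146700) = sqrt(-615426) = I*sqrt(615426)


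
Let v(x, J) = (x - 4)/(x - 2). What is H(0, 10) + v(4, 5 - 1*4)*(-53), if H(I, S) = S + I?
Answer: 10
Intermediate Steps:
H(I, S) = I + S
v(x, J) = (-4 + x)/(-2 + x)
H(0, 10) + v(4, 5 - 1*4)*(-53) = (0 + 10) + ((-4 + 4)/(-2 + 4))*(-53) = 10 + (0/2)*(-53) = 10 + ((½)*0)*(-53) = 10 + 0*(-53) = 10 + 0 = 10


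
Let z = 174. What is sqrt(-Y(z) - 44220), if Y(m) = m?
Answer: 7*I*sqrt(906) ≈ 210.7*I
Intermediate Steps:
sqrt(-Y(z) - 44220) = sqrt(-1*174 - 44220) = sqrt(-174 - 44220) = sqrt(-44394) = 7*I*sqrt(906)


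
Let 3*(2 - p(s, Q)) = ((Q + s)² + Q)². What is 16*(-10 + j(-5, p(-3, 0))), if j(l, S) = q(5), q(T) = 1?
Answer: -144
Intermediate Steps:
p(s, Q) = 2 - (Q + (Q + s)²)²/3 (p(s, Q) = 2 - ((Q + s)² + Q)²/3 = 2 - (Q + (Q + s)²)²/3)
j(l, S) = 1
16*(-10 + j(-5, p(-3, 0))) = 16*(-10 + 1) = 16*(-9) = -144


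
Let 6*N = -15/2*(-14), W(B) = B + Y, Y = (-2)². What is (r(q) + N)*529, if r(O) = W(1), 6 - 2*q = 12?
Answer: 23805/2 ≈ 11903.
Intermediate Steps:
q = -3 (q = 3 - ½*12 = 3 - 6 = -3)
Y = 4
W(B) = 4 + B (W(B) = B + 4 = 4 + B)
N = 35/2 (N = (-15/2*(-14))/6 = (⅙)*105 = 35/2 ≈ 17.500)
r(O) = 5 (r(O) = 4 + 1 = 5)
(r(q) + N)*529 = (5 + 35/2)*529 = (45/2)*529 = 23805/2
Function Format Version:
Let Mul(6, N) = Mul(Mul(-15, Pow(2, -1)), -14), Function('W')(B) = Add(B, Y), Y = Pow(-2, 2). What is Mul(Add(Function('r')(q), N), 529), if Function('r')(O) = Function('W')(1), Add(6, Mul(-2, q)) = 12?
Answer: Rational(23805, 2) ≈ 11903.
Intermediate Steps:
q = -3 (q = Add(3, Mul(Rational(-1, 2), 12)) = Add(3, -6) = -3)
Y = 4
Function('W')(B) = Add(4, B) (Function('W')(B) = Add(B, 4) = Add(4, B))
N = Rational(35, 2) (N = Mul(Rational(1, 6), Mul(Mul(-15, Pow(2, -1)), -14)) = Mul(Rational(1, 6), Mul(Mul(-15, Rational(1, 2)), -14)) = Mul(Rational(1, 6), Mul(Rational(-15, 2), -14)) = Mul(Rational(1, 6), 105) = Rational(35, 2) ≈ 17.500)
Function('r')(O) = 5 (Function('r')(O) = Add(4, 1) = 5)
Mul(Add(Function('r')(q), N), 529) = Mul(Add(5, Rational(35, 2)), 529) = Mul(Rational(45, 2), 529) = Rational(23805, 2)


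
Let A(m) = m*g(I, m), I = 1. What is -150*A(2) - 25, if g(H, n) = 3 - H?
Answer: -625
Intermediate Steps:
A(m) = 2*m (A(m) = m*(3 - 1*1) = m*(3 - 1) = m*2 = 2*m)
-150*A(2) - 25 = -300*2 - 25 = -150*4 - 25 = -600 - 25 = -625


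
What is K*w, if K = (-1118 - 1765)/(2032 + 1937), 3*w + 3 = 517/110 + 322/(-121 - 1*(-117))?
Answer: 378634/19845 ≈ 19.080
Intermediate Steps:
w = -394/15 (w = -1 + (517/110 + 322/(-121 - 1*(-117)))/3 = -1 + (517*(1/110) + 322/(-121 + 117))/3 = -1 + (47/10 + 322/(-4))/3 = -1 + (47/10 + 322*(-1/4))/3 = -1 + (47/10 - 161/2)/3 = -1 + (1/3)*(-379/5) = -1 - 379/15 = -394/15 ≈ -26.267)
K = -961/1323 (K = -2883/3969 = -2883*1/3969 = -961/1323 ≈ -0.72638)
K*w = -961/1323*(-394/15) = 378634/19845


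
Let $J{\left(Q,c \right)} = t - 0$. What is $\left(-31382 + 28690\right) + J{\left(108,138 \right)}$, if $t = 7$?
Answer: $-2685$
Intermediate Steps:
$J{\left(Q,c \right)} = 7$ ($J{\left(Q,c \right)} = 7 - 0 = 7 + 0 = 7$)
$\left(-31382 + 28690\right) + J{\left(108,138 \right)} = \left(-31382 + 28690\right) + 7 = -2692 + 7 = -2685$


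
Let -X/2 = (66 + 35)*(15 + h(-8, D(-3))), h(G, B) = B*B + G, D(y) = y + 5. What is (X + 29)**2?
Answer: 4809249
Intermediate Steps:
D(y) = 5 + y
h(G, B) = G + B**2 (h(G, B) = B**2 + G = G + B**2)
X = -2222 (X = -2*(66 + 35)*(15 + (-8 + (5 - 3)**2)) = -202*(15 + (-8 + 2**2)) = -202*(15 + (-8 + 4)) = -202*(15 - 4) = -202*11 = -2*1111 = -2222)
(X + 29)**2 = (-2222 + 29)**2 = (-2193)**2 = 4809249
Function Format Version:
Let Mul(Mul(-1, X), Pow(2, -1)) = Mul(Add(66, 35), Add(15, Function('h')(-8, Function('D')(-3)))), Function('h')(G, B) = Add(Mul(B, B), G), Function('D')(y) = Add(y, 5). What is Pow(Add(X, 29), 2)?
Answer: 4809249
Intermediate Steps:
Function('D')(y) = Add(5, y)
Function('h')(G, B) = Add(G, Pow(B, 2)) (Function('h')(G, B) = Add(Pow(B, 2), G) = Add(G, Pow(B, 2)))
X = -2222 (X = Mul(-2, Mul(Add(66, 35), Add(15, Add(-8, Pow(Add(5, -3), 2))))) = Mul(-2, Mul(101, Add(15, Add(-8, Pow(2, 2))))) = Mul(-2, Mul(101, Add(15, Add(-8, 4)))) = Mul(-2, Mul(101, Add(15, -4))) = Mul(-2, Mul(101, 11)) = Mul(-2, 1111) = -2222)
Pow(Add(X, 29), 2) = Pow(Add(-2222, 29), 2) = Pow(-2193, 2) = 4809249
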